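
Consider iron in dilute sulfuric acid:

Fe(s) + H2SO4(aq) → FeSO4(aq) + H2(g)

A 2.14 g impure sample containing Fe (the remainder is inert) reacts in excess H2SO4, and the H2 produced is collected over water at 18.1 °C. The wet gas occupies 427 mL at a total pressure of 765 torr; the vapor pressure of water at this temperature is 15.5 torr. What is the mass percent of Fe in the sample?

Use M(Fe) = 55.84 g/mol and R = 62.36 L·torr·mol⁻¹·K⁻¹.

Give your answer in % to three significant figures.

P(H2) = 765 − 15.5 = 749.5 torr
n(H2) = PV/RT = (749.5 × 0.4270) / (62.36 × 291.25) = 0.01762 mol
n(Fe) = (1/1) × 0.01762 = 0.01762 mol
m(Fe) = 0.01762 × 55.84 = 0.9839 g
%Fe = 0.9839 / 2.14 × 100 = 45.98%

46.0 %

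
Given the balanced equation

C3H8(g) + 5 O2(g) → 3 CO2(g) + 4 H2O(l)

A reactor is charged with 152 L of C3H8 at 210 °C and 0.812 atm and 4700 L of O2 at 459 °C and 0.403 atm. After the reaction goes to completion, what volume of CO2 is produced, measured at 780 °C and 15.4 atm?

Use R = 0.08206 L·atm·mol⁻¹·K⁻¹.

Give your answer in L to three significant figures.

n(C3H8) = PV/RT = (0.812 × 152) / (0.08206 × 483.15) = 3.113 mol
n(O2) = PV/RT = (0.403 × 4700) / (0.08206 × 732.15) = 31.53 mol
For 3.113 mol C3H8, stoichiometry requires (5/1) × 3.113 = 15.56 mol O2; 31.53 mol is available, so C3H8 is limiting.
n(CO2) = (3/1) × 3.113 = 9.339 mol
V(CO2) = nRT/P = 9.339 × 0.08206 × 1053.15 / 15.4 = 52.41 L

52.4 L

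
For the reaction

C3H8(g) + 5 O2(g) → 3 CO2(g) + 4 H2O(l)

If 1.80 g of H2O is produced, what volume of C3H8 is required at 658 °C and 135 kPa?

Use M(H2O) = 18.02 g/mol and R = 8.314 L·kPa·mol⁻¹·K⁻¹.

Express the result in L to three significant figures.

n(H2O) = 1.800 / 18.02 = 0.09989 mol
n(C3H8) = (1/4) × 0.09989 = 0.02497 mol
V = nRT/P = 0.02497 × 8.314 × 931.15 / 135 = 1.432 L

1.43 L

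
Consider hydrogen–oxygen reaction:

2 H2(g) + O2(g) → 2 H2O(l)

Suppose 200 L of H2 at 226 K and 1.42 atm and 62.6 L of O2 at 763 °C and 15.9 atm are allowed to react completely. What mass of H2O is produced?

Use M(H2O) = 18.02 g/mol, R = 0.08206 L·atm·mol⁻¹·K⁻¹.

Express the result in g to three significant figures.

276 g

n(H2) = PV/RT = (1.42 × 200) / (0.08206 × 226) = 15.31 mol
n(O2) = PV/RT = (15.9 × 62.6) / (0.08206 × 1036.15) = 11.71 mol
For 15.31 mol H2, stoichiometry requires (1/2) × 15.31 = 7.655 mol O2; 11.71 mol is available, so H2 is limiting.
n(H2O) = (2/2) × 15.31 = 15.31 mol
m(H2O) = 15.31 × 18.02 = 275.9 g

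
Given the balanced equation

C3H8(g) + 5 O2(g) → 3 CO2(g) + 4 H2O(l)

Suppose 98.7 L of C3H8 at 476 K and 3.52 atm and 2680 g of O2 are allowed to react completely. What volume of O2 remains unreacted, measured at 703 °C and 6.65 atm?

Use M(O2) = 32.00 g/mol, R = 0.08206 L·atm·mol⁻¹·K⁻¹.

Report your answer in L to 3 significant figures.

n(C3H8) = PV/RT = (3.52 × 98.7) / (0.08206 × 476) = 8.894 mol
n(O2) = 2680 / 32.00 = 83.75 mol
For 8.894 mol C3H8, stoichiometry requires (5/1) × 8.894 = 44.47 mol O2; 83.75 mol is available, so C3H8 is limiting.
n(O2) consumed = (5/1) × 8.894 = 44.47 mol; remaining = 83.75 − 44.47 = 39.28 mol
V(O2) = nRT/P = 39.28 × 0.08206 × 976.15 / 6.65 = 473.1 L

473 L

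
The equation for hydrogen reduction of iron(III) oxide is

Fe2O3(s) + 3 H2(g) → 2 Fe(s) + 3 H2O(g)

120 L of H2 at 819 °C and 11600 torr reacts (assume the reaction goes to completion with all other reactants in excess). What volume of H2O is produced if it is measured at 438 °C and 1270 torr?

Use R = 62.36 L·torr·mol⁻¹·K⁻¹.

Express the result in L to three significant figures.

714 L

n(H2) = PV/RT = (11600 × 120) / (62.36 × 1092.15) = 20.44 mol
n(H2O) = (3/3) × 20.44 = 20.44 mol
V = nRT/P = 20.44 × 62.36 × 711.15 / 1270 = 713.7 L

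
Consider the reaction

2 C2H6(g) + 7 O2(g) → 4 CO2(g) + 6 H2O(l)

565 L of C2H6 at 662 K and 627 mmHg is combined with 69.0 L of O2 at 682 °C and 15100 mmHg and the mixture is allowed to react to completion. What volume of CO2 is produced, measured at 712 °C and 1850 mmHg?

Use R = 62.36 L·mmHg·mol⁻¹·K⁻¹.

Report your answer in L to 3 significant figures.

n(C2H6) = PV/RT = (627 × 565) / (62.36 × 662) = 8.581 mol
n(O2) = PV/RT = (15100 × 69.0) / (62.36 × 955.15) = 17.49 mol
For 8.581 mol C2H6, stoichiometry requires (7/2) × 8.581 = 30.03 mol O2; 17.49 mol is available, so O2 is limiting.
n(CO2) = (4/7) × 17.49 = 9.994 mol
V(CO2) = nRT/P = 9.994 × 62.36 × 985.15 / 1850 = 331.9 L

332 L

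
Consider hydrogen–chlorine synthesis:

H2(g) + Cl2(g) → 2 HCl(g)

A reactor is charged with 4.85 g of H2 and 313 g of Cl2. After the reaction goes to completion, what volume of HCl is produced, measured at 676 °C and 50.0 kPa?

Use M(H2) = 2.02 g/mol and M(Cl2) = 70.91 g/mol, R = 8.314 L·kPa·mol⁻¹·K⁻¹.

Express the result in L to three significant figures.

758 L

n(H2) = 4.85 / 2.02 = 2.401 mol
n(Cl2) = 313 / 70.91 = 4.414 mol
For 2.401 mol H2, stoichiometry requires (1/1) × 2.401 = 2.401 mol Cl2; 4.414 mol is available, so H2 is limiting.
n(HCl) = (2/1) × 2.401 = 4.802 mol
V(HCl) = nRT/P = 4.802 × 8.314 × 949.15 / 50.0 = 757.9 L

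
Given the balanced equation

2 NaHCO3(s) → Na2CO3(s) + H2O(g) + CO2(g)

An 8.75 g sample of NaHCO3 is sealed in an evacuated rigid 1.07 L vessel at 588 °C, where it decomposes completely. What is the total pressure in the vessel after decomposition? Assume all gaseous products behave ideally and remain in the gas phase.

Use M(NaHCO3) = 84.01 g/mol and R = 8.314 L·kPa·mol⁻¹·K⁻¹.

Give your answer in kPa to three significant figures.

n(NaHCO3) = 8.75 / 84.01 = 0.1042 mol
n(gas produced) = (2/2) × 0.1042 = 0.1042 mol
P = nRT/V = 0.1042 × 8.314 × 861.15 / 1.07 = 697.2 kPa

697 kPa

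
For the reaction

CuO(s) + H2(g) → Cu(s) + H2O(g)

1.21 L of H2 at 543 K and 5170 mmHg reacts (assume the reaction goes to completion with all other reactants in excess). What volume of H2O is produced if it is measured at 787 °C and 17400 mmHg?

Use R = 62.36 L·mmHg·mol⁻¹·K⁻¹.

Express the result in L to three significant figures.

n(H2) = PV/RT = (5170 × 1.21) / (62.36 × 543) = 0.1847 mol
n(H2O) = (1/1) × 0.1847 = 0.1847 mol
V = nRT/P = 0.1847 × 62.36 × 1060.15 / 17400 = 0.7018 L

0.702 L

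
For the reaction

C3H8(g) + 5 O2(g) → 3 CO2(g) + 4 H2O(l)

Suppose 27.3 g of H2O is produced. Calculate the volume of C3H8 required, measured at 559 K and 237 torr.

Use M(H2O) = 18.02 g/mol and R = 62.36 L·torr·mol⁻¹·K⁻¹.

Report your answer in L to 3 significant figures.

55.7 L

n(H2O) = 27.30 / 18.02 = 1.515 mol
n(C3H8) = (1/4) × 1.515 = 0.3787 mol
V = nRT/P = 0.3787 × 62.36 × 559 / 237 = 55.70 L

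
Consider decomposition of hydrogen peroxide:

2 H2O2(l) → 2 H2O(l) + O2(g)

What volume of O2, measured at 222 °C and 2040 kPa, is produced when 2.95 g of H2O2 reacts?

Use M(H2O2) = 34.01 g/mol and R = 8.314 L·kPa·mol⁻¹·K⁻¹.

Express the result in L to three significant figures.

n(H2O2) = 2.950 / 34.01 = 0.08674 mol
n(O2) = (1/2) × 0.08674 = 0.04337 mol
V = nRT/P = 0.04337 × 8.314 × 495.15 / 2040 = 0.08752 L

0.0875 L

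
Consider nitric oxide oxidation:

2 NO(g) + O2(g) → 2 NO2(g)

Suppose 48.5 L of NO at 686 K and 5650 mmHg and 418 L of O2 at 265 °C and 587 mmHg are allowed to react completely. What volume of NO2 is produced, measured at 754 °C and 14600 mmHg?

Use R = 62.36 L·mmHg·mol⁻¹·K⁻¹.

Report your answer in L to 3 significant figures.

n(NO) = PV/RT = (5650 × 48.5) / (62.36 × 686) = 6.406 mol
n(O2) = PV/RT = (587 × 418) / (62.36 × 538.15) = 7.311 mol
For 6.406 mol NO, stoichiometry requires (1/2) × 6.406 = 3.203 mol O2; 7.311 mol is available, so NO is limiting.
n(NO2) = (2/2) × 6.406 = 6.406 mol
V(NO2) = nRT/P = 6.406 × 62.36 × 1027.15 / 14600 = 28.10 L

28.1 L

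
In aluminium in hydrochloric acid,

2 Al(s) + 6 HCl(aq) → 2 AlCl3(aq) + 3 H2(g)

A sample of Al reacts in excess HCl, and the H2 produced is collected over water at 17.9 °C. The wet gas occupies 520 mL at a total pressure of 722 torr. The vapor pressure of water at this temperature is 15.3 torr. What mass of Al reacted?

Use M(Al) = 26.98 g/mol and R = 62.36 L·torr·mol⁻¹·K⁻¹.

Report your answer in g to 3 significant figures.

P(H2) = 722 − 15.3 = 706.7 torr
n(H2) = PV/RT = (706.7 × 0.5200) / (62.36 × 291.05) = 0.02025 mol
n(Al) = (2/3) × 0.02025 = 0.01350 mol
m(Al) = 0.01350 × 26.98 = 0.3642 g

0.364 g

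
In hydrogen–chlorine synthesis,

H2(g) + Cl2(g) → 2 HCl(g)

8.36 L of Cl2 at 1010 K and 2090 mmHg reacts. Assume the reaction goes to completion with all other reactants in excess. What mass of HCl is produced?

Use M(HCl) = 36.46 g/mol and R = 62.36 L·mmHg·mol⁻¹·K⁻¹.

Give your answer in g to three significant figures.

20.2 g

n(Cl2) = PV/RT = (2090 × 8.36) / (62.36 × 1010) = 0.2774 mol
n(HCl) = (2/1) × 0.2774 = 0.5548 mol
m(HCl) = 0.5548 × 36.46 = 20.23 g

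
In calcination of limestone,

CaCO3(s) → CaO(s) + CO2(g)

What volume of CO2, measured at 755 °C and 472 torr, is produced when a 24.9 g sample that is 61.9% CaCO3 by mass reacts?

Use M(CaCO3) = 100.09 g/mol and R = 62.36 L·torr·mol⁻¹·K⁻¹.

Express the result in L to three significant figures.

20.9 L

mass of CaCO3 = 24.9 × 61.9/100 = 15.41 g
n(CaCO3) = 15.41 / 100.09 = 0.1540 mol
n(CO2) = (1/1) × 0.1540 = 0.1540 mol
V = nRT/P = 0.1540 × 62.36 × 1028.15 / 472 = 20.92 L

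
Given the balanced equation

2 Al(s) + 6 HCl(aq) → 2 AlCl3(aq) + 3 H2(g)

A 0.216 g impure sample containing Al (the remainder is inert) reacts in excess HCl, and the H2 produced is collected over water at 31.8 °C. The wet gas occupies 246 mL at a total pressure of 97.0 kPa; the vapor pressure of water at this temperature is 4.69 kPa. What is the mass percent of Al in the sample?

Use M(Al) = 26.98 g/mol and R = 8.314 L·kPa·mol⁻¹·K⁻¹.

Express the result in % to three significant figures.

74.6 %

P(H2) = 97.0 − 4.69 = 92.31 kPa
n(H2) = PV/RT = (92.31 × 0.2460) / (8.314 × 304.95) = 0.008957 mol
n(Al) = (2/3) × 0.008957 = 0.005971 mol
m(Al) = 0.005971 × 26.98 = 0.1611 g
%Al = 0.1611 / 0.216 × 100 = 74.58%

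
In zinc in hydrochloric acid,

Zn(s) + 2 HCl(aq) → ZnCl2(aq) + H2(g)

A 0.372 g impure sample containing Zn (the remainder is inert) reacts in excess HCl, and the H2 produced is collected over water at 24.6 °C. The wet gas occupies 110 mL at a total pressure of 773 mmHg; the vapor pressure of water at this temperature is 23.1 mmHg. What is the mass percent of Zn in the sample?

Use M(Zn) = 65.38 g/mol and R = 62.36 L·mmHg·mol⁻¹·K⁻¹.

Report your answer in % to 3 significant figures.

78.1 %

P(H2) = 773 − 23.1 = 749.9 mmHg
n(H2) = PV/RT = (749.9 × 0.1100) / (62.36 × 297.75) = 0.004443 mol
n(Zn) = (1/1) × 0.004443 = 0.004443 mol
m(Zn) = 0.004443 × 65.38 = 0.2905 g
%Zn = 0.2905 / 0.372 × 100 = 78.09%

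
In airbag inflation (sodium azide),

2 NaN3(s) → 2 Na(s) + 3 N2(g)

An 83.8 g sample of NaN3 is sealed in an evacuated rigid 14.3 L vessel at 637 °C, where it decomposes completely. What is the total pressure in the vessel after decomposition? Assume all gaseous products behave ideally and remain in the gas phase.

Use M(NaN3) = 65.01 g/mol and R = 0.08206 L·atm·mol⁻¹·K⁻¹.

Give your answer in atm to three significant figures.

10.1 atm

n(NaN3) = 83.8 / 65.01 = 1.289 mol
n(gas produced) = (3/2) × 1.289 = 1.933 mol
P = nRT/V = 1.933 × 0.08206 × 910.15 / 14.3 = 10.10 atm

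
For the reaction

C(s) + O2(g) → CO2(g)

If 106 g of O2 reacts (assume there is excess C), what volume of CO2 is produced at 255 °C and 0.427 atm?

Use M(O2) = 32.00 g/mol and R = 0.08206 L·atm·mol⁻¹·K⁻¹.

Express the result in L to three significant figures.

336 L

n(O2) = 106.0 / 32.00 = 3.312 mol
n(CO2) = (1/1) × 3.312 = 3.312 mol
V = nRT/P = 3.312 × 0.08206 × 528.15 / 0.427 = 336.2 L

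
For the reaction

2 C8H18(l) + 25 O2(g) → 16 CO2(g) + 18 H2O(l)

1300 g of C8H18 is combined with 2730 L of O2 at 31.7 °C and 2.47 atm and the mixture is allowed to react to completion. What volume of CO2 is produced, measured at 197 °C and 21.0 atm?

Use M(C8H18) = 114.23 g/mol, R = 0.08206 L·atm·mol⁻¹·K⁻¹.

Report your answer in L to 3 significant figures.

n(C8H18) = 1300 / 114.23 = 11.38 mol
n(O2) = PV/RT = (2.47 × 2730) / (0.08206 × 304.85) = 269.6 mol
For 11.38 mol C8H18, stoichiometry requires (25/2) × 11.38 = 142.2 mol O2; 269.6 mol is available, so C8H18 is limiting.
n(CO2) = (16/2) × 11.38 = 91.04 mol
V(CO2) = nRT/P = 91.04 × 0.08206 × 470.15 / 21.0 = 167.3 L

167 L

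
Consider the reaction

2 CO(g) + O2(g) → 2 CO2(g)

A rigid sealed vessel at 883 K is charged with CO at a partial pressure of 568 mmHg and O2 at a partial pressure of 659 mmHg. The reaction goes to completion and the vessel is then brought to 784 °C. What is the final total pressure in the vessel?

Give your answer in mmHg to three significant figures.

1130 mmHg

At constant V, partial pressures at 883 K are proportional to moles, so apply stoichiometry directly to pressures.
P(O2) required for 568 mmHg of CO = (1/2) × 568 = 284.0 mmHg; available 659 mmHg, so CO is limiting.
P(O2) remaining = 659 − (1/2) × 568 = 375.0 mmHg
P(gaseous products) = (2)/2 × 568 = 568.0 mmHg
P_total at 883 K = 375.0 + 568.0 = 943.0 mmHg
Scaling to 784 °C: P = 943.0 × 1057.15/883 = 1129 mmHg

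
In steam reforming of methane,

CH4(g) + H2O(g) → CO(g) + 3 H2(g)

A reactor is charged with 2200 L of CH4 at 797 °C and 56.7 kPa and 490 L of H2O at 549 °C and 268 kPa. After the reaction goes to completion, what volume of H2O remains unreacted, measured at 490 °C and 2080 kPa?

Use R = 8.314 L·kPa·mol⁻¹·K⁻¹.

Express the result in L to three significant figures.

n(CH4) = PV/RT = (56.7 × 2200) / (8.314 × 1070.15) = 14.02 mol
n(H2O) = PV/RT = (268 × 490) / (8.314 × 822.15) = 19.21 mol
For 14.02 mol CH4, stoichiometry requires (1/1) × 14.02 = 14.02 mol H2O; 19.21 mol is available, so CH4 is limiting.
n(H2O) consumed = (1/1) × 14.02 = 14.02 mol; remaining = 19.21 − 14.02 = 5.190 mol
V(H2O) = nRT/P = 5.190 × 8.314 × 763.15 / 2080 = 15.83 L

15.8 L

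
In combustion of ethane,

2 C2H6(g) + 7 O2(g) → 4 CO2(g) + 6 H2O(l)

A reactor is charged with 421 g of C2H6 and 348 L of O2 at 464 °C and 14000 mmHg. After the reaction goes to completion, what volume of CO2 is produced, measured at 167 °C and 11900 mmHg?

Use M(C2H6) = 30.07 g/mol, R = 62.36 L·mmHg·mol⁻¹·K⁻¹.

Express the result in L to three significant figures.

n(C2H6) = 421 / 30.07 = 14.00 mol
n(O2) = PV/RT = (14000 × 348) / (62.36 × 737.15) = 106.0 mol
For 14.00 mol C2H6, stoichiometry requires (7/2) × 14.00 = 49.00 mol O2; 106.0 mol is available, so C2H6 is limiting.
n(CO2) = (4/2) × 14.00 = 28.00 mol
V(CO2) = nRT/P = 28.00 × 62.36 × 440.15 / 11900 = 64.58 L

64.6 L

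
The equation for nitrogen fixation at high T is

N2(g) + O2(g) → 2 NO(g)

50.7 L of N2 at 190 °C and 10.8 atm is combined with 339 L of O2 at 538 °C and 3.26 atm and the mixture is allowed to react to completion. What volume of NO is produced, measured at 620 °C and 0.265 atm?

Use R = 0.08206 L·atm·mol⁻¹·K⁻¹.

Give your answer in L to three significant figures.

7970 L

n(N2) = PV/RT = (10.8 × 50.7) / (0.08206 × 463.15) = 14.41 mol
n(O2) = PV/RT = (3.26 × 339) / (0.08206 × 811.15) = 16.60 mol
For 14.41 mol N2, stoichiometry requires (1/1) × 14.41 = 14.41 mol O2; 16.60 mol is available, so N2 is limiting.
n(NO) = (2/1) × 14.41 = 28.82 mol
V(NO) = nRT/P = 28.82 × 0.08206 × 893.15 / 0.265 = 7971 L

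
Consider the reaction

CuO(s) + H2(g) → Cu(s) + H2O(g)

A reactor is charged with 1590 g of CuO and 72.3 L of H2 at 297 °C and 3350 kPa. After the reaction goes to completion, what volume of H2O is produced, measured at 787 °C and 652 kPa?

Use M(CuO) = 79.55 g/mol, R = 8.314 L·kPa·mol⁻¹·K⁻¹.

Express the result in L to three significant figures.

270 L

n(CuO) = 1590 / 79.55 = 19.99 mol
n(H2) = PV/RT = (3350 × 72.3) / (8.314 × 570.15) = 51.10 mol
For 19.99 mol CuO, stoichiometry requires (1/1) × 19.99 = 19.99 mol H2; 51.10 mol is available, so CuO is limiting.
n(H2O) = (1/1) × 19.99 = 19.99 mol
V(H2O) = nRT/P = 19.99 × 8.314 × 1060.15 / 652 = 270.2 L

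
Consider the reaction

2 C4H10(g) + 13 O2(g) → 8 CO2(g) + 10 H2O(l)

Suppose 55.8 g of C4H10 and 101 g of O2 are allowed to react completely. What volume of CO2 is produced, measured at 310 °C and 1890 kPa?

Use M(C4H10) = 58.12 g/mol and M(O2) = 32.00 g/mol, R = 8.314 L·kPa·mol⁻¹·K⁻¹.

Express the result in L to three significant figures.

4.98 L

n(C4H10) = 55.8 / 58.12 = 0.9601 mol
n(O2) = 101 / 32.00 = 3.156 mol
For 0.9601 mol C4H10, stoichiometry requires (13/2) × 0.9601 = 6.241 mol O2; 3.156 mol is available, so O2 is limiting.
n(CO2) = (8/13) × 3.156 = 1.942 mol
V(CO2) = nRT/P = 1.942 × 8.314 × 583.15 / 1890 = 4.982 L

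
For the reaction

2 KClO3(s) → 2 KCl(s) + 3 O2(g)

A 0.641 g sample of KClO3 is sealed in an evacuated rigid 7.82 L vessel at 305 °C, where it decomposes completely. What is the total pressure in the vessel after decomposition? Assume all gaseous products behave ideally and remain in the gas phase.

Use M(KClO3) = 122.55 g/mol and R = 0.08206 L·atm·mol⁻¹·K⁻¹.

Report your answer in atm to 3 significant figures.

0.0476 atm

n(KClO3) = 0.641 / 122.55 = 0.005231 mol
n(gas produced) = (3/2) × 0.005231 = 0.007847 mol
P = nRT/V = 0.007847 × 0.08206 × 578.15 / 7.82 = 0.04761 atm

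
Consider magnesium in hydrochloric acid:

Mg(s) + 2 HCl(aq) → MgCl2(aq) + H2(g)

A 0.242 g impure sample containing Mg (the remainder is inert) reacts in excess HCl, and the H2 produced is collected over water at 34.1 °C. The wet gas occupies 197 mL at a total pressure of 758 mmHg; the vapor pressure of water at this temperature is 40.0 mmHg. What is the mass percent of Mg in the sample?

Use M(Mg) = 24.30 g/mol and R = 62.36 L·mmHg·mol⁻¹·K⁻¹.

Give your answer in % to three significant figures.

74.1 %

P(H2) = 758 − 40.0 = 718.0 mmHg
n(H2) = PV/RT = (718.0 × 0.1970) / (62.36 × 307.25) = 0.007382 mol
n(Mg) = (1/1) × 0.007382 = 0.007382 mol
m(Mg) = 0.007382 × 24.30 = 0.1794 g
%Mg = 0.1794 / 0.242 × 100 = 74.13%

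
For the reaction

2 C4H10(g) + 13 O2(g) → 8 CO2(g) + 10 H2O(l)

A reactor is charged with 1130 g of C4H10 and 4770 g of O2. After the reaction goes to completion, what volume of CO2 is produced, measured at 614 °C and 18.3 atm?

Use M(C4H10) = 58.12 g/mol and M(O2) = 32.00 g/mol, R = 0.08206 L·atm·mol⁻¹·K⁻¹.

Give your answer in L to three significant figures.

n(C4H10) = 1130 / 58.12 = 19.44 mol
n(O2) = 4770 / 32.00 = 149.1 mol
For 19.44 mol C4H10, stoichiometry requires (13/2) × 19.44 = 126.4 mol O2; 149.1 mol is available, so C4H10 is limiting.
n(CO2) = (8/2) × 19.44 = 77.76 mol
V(CO2) = nRT/P = 77.76 × 0.08206 × 887.15 / 18.3 = 309.3 L

309 L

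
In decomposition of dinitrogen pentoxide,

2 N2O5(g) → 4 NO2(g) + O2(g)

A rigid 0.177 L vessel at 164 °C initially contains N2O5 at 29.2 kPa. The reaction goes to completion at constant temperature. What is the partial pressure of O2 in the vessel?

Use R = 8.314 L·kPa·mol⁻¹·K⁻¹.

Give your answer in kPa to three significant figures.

14.6 kPa

n(N2O5)₀ = PV/RT = (29.2 × 0.177) / (8.314 × 437.15) = 0.001422 mol
n(O2) = (1/2) × 0.001422 = 0.0007110 mol
P(O2) = nRT/V = 0.0007110 × 8.314 × 437.15 / 0.177 = 14.60 kPa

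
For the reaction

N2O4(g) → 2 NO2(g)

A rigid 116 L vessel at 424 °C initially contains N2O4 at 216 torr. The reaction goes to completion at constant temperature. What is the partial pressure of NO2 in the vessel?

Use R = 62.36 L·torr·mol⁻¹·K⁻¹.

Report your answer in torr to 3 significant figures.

432 torr

n(N2O4)₀ = PV/RT = (216 × 116) / (62.36 × 697.15) = 0.5763 mol
n(NO2) = (2/1) × 0.5763 = 1.153 mol
P(NO2) = nRT/V = 1.153 × 62.36 × 697.15 / 116 = 432.1 torr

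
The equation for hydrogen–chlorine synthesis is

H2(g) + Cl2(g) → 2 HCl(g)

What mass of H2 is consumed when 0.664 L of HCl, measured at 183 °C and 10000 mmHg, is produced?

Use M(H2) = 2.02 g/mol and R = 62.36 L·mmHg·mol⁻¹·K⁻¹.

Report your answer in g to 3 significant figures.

n(HCl) = PV/RT = (10000 × 0.664) / (62.36 × 456.15) = 0.2334 mol
n(H2) = (1/2) × 0.2334 = 0.1167 mol
m(H2) = 0.1167 × 2.02 = 0.2357 g

0.236 g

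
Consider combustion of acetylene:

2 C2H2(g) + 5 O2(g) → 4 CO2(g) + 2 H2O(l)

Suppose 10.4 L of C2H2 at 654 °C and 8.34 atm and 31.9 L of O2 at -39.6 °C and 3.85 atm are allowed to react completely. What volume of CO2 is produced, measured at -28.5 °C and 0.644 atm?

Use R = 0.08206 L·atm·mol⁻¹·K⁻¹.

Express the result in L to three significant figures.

n(C2H2) = PV/RT = (8.34 × 10.4) / (0.08206 × 927.15) = 1.140 mol
n(O2) = PV/RT = (3.85 × 31.9) / (0.08206 × 233.55) = 6.408 mol
For 1.140 mol C2H2, stoichiometry requires (5/2) × 1.140 = 2.850 mol O2; 6.408 mol is available, so C2H2 is limiting.
n(CO2) = (4/2) × 1.140 = 2.280 mol
V(CO2) = nRT/P = 2.280 × 0.08206 × 244.65 / 0.644 = 71.08 L

71.1 L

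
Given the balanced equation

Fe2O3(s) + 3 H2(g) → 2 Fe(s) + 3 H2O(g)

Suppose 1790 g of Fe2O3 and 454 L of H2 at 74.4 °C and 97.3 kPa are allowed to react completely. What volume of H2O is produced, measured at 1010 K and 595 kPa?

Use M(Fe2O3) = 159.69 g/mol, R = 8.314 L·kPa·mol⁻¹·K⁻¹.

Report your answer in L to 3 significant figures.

216 L

n(Fe2O3) = 1790 / 159.69 = 11.21 mol
n(H2) = PV/RT = (97.3 × 454) / (8.314 × 347.55) = 15.29 mol
For 11.21 mol Fe2O3, stoichiometry requires (3/1) × 11.21 = 33.63 mol H2; 15.29 mol is available, so H2 is limiting.
n(H2O) = (3/3) × 15.29 = 15.29 mol
V(H2O) = nRT/P = 15.29 × 8.314 × 1010 / 595 = 215.8 L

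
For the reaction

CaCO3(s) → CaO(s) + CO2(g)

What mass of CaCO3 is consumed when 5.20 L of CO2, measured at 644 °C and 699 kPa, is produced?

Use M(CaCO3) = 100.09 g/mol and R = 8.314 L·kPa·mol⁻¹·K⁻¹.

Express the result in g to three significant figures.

n(CO2) = PV/RT = (699 × 5.20) / (8.314 × 917.15) = 0.4767 mol
n(CaCO3) = (1/1) × 0.4767 = 0.4767 mol
m(CaCO3) = 0.4767 × 100.09 = 47.71 g

47.7 g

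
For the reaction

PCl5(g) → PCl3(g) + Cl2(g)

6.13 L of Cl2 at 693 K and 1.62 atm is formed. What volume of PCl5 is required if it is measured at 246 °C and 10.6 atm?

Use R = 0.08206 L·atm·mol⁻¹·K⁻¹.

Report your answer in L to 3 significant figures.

0.702 L

n(Cl2) = PV/RT = (1.62 × 6.13) / (0.08206 × 693) = 0.1746 mol
n(PCl5) = (1/1) × 0.1746 = 0.1746 mol
V = nRT/P = 0.1746 × 0.08206 × 519.15 / 10.6 = 0.7017 L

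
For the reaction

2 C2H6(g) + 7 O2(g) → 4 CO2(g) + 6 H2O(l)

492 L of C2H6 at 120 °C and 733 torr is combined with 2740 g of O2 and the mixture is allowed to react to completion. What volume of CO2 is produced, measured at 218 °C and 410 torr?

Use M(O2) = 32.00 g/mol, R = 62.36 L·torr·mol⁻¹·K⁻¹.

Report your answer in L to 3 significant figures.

n(C2H6) = PV/RT = (733 × 492) / (62.36 × 393.15) = 14.71 mol
n(O2) = 2740 / 32.00 = 85.62 mol
For 14.71 mol C2H6, stoichiometry requires (7/2) × 14.71 = 51.48 mol O2; 85.62 mol is available, so C2H6 is limiting.
n(CO2) = (4/2) × 14.71 = 29.42 mol
V(CO2) = nRT/P = 29.42 × 62.36 × 491.15 / 410 = 2198 L

2200 L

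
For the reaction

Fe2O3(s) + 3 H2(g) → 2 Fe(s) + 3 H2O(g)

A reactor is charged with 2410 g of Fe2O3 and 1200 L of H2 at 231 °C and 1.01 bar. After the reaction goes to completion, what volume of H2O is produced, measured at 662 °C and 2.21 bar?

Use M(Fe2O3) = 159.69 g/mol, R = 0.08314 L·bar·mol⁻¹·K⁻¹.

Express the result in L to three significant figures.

n(Fe2O3) = 2410 / 159.69 = 15.09 mol
n(H2) = PV/RT = (1.01 × 1200) / (0.08314 × 504.15) = 28.92 mol
For 15.09 mol Fe2O3, stoichiometry requires (3/1) × 15.09 = 45.27 mol H2; 28.92 mol is available, so H2 is limiting.
n(H2O) = (3/3) × 28.92 = 28.92 mol
V(H2O) = nRT/P = 28.92 × 0.08314 × 935.15 / 2.21 = 1017 L

1020 L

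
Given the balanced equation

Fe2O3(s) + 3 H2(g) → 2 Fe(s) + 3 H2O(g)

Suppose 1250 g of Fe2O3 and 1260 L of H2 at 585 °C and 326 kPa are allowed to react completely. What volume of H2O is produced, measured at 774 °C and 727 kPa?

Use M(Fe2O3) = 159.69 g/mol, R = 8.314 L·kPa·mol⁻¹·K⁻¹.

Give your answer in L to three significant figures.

281 L

n(Fe2O3) = 1250 / 159.69 = 7.828 mol
n(H2) = PV/RT = (326 × 1260) / (8.314 × 858.15) = 57.57 mol
For 7.828 mol Fe2O3, stoichiometry requires (3/1) × 7.828 = 23.48 mol H2; 57.57 mol is available, so Fe2O3 is limiting.
n(H2O) = (3/1) × 7.828 = 23.48 mol
V(H2O) = nRT/P = 23.48 × 8.314 × 1047.15 / 727 = 281.2 L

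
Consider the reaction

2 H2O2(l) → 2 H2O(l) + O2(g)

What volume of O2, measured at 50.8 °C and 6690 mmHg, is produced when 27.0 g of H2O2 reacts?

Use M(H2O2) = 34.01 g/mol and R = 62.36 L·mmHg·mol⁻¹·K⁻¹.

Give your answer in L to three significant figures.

1.20 L

n(H2O2) = 27.00 / 34.01 = 0.7939 mol
n(O2) = (1/2) × 0.7939 = 0.3970 mol
V = nRT/P = 0.3970 × 62.36 × 323.95 / 6690 = 1.199 L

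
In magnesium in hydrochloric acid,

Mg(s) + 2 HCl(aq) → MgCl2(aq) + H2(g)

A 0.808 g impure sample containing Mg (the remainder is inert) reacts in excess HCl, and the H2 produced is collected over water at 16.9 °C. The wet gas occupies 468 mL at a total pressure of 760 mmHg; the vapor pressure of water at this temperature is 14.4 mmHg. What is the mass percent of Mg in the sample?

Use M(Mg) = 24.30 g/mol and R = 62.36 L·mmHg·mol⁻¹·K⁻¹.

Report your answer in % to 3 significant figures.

P(H2) = 760 − 14.4 = 745.6 mmHg
n(H2) = PV/RT = (745.6 × 0.4680) / (62.36 × 290.05) = 0.01929 mol
n(Mg) = (1/1) × 0.01929 = 0.01929 mol
m(Mg) = 0.01929 × 24.30 = 0.4687 g
%Mg = 0.4687 / 0.808 × 100 = 58.01%

58.0 %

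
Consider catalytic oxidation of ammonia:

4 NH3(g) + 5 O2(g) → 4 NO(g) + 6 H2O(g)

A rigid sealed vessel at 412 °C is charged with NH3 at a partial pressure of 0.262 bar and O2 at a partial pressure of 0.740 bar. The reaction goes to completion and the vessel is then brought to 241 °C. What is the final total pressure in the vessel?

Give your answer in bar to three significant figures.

0.801 bar

Because the vessel is rigid and T is held at 412 °C, work the stoichiometry in partial pressures (P_i = n_iRT/V).
P(O2) required for 0.262 bar of NH3 = (5/4) × 0.262 = 0.3275 bar; available 0.740 bar, so NH3 is limiting.
P(O2) remaining = 0.740 − (5/4) × 0.262 = 0.4125 bar
P(gaseous products) = (4+6)/4 × 0.262 = 0.6550 bar
P_total at 412 °C = 0.4125 + 0.6550 = 1.067 bar
Scaling to 241 °C: P = 1.067 × 514.15/685.15 = 0.8007 bar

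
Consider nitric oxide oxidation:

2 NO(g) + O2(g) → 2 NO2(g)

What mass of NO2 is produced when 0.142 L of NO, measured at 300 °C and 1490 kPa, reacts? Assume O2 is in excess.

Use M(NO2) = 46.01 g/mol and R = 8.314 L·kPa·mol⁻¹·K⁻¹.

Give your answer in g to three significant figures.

2.04 g

n(NO) = PV/RT = (1490 × 0.142) / (8.314 × 573.15) = 0.04440 mol
n(NO2) = (2/2) × 0.04440 = 0.04440 mol
m(NO2) = 0.04440 × 46.01 = 2.043 g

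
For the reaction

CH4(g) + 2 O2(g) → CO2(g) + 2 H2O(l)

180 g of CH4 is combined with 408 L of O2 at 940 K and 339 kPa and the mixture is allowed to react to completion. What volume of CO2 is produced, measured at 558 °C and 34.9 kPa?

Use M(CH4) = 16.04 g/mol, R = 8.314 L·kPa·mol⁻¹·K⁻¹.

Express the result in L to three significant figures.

1750 L

n(CH4) = 180 / 16.04 = 11.22 mol
n(O2) = PV/RT = (339 × 408) / (8.314 × 940) = 17.70 mol
For 11.22 mol CH4, stoichiometry requires (2/1) × 11.22 = 22.44 mol O2; 17.70 mol is available, so O2 is limiting.
n(CO2) = (1/2) × 17.70 = 8.850 mol
V(CO2) = nRT/P = 8.850 × 8.314 × 831.15 / 34.9 = 1752 L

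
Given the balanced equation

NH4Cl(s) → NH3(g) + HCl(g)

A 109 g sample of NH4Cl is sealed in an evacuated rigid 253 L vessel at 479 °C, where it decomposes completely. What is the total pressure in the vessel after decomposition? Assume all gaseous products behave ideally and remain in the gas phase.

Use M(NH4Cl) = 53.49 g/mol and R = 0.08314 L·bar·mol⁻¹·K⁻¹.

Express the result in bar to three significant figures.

1.01 bar

n(NH4Cl) = 109 / 53.49 = 2.038 mol
n(gas produced) = (2/1) × 2.038 = 4.076 mol
P = nRT/V = 4.076 × 0.08314 × 752.15 / 253 = 1.007 bar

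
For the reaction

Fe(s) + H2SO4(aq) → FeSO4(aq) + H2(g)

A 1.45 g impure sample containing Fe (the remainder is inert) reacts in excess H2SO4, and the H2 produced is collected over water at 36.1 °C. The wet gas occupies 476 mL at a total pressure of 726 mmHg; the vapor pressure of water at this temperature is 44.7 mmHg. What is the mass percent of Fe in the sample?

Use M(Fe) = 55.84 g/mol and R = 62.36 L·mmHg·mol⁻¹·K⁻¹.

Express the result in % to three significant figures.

P(H2) = 726 − 44.7 = 681.3 mmHg
n(H2) = PV/RT = (681.3 × 0.4760) / (62.36 × 309.25) = 0.01682 mol
n(Fe) = (1/1) × 0.01682 = 0.01682 mol
m(Fe) = 0.01682 × 55.84 = 0.9392 g
%Fe = 0.9392 / 1.45 × 100 = 64.77%

64.8 %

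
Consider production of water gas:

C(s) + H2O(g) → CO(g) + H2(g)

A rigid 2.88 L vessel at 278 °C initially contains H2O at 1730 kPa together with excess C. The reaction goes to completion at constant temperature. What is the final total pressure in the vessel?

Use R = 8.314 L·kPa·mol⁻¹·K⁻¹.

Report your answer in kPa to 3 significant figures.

Rigid vessel, constant T ⇒ P scales with total gas moles (1 → 2).
P_final = (2/1) × 1730 = 3460 kPa

3460 kPa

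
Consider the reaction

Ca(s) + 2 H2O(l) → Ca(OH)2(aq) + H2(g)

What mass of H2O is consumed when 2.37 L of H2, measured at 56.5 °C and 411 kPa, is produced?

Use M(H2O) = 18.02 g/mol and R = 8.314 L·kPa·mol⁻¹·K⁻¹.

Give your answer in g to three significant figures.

12.8 g

n(H2) = PV/RT = (411 × 2.37) / (8.314 × 329.65) = 0.3554 mol
n(H2O) = (2/1) × 0.3554 = 0.7108 mol
m(H2O) = 0.7108 × 18.02 = 12.81 g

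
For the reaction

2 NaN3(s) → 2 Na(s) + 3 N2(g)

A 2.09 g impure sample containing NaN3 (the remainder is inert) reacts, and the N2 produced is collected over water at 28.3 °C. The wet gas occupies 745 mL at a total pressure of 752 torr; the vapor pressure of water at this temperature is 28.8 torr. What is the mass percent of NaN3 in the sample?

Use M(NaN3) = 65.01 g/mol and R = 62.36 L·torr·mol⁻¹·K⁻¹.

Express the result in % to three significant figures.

P(N2) = 752 − 28.8 = 723.2 torr
n(N2) = PV/RT = (723.2 × 0.7450) / (62.36 × 301.45) = 0.02866 mol
n(NaN3) = (2/3) × 0.02866 = 0.01911 mol
m(NaN3) = 0.01911 × 65.01 = 1.242 g
%NaN3 = 1.242 / 2.09 × 100 = 59.43%

59.4 %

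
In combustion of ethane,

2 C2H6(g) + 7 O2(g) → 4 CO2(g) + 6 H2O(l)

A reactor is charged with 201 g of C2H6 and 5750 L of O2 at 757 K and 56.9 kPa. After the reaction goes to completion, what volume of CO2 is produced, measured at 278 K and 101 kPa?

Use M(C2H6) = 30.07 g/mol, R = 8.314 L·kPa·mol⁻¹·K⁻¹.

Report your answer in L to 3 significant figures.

306 L

n(C2H6) = 201 / 30.07 = 6.684 mol
n(O2) = PV/RT = (56.9 × 5750) / (8.314 × 757) = 51.98 mol
For 6.684 mol C2H6, stoichiometry requires (7/2) × 6.684 = 23.39 mol O2; 51.98 mol is available, so C2H6 is limiting.
n(CO2) = (4/2) × 6.684 = 13.37 mol
V(CO2) = nRT/P = 13.37 × 8.314 × 278 / 101 = 306.0 L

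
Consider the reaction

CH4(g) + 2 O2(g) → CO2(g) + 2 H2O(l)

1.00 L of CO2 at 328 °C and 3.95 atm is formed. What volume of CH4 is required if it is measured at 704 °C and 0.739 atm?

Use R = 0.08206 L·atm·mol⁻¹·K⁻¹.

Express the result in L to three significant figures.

n(CO2) = PV/RT = (3.95 × 1.00) / (0.08206 × 601.15) = 0.08007 mol
n(CH4) = (1/1) × 0.08007 = 0.08007 mol
V = nRT/P = 0.08007 × 0.08206 × 977.15 / 0.739 = 8.688 L

8.69 L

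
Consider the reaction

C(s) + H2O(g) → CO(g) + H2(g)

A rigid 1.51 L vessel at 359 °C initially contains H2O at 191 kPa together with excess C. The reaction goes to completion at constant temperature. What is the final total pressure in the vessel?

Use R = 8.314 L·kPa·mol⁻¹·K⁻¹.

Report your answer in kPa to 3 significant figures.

Rigid vessel, constant T ⇒ P scales with total gas moles (1 → 2).
P_final = (2/1) × 191 = 382.0 kPa

382 kPa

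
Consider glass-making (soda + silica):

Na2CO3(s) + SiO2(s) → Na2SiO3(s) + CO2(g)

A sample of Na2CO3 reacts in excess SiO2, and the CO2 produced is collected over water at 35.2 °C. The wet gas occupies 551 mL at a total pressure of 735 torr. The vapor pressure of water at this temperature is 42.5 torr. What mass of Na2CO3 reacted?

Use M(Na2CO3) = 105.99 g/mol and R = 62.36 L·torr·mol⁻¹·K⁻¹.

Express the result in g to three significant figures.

2.10 g

P(CO2) = 735 − 42.5 = 692.5 torr
n(CO2) = PV/RT = (692.5 × 0.5510) / (62.36 × 308.35) = 0.01984 mol
n(Na2CO3) = (1/1) × 0.01984 = 0.01984 mol
m(Na2CO3) = 0.01984 × 105.99 = 2.103 g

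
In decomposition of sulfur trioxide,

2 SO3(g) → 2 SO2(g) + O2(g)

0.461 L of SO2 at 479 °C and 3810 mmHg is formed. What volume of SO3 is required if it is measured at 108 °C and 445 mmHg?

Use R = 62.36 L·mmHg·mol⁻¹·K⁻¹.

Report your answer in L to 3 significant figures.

n(SO2) = PV/RT = (3810 × 0.461) / (62.36 × 752.15) = 0.03745 mol
n(SO3) = (2/2) × 0.03745 = 0.03745 mol
V = nRT/P = 0.03745 × 62.36 × 381.15 / 445 = 2.000 L

2.00 L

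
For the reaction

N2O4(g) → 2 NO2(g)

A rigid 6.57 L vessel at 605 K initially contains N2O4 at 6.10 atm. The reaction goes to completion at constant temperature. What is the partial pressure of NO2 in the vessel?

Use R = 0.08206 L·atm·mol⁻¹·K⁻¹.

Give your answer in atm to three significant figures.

n(N2O4)₀ = PV/RT = (6.10 × 6.57) / (0.08206 × 605) = 0.8073 mol
n(NO2) = (2/1) × 0.8073 = 1.615 mol
P(NO2) = nRT/V = 1.615 × 0.08206 × 605 / 6.57 = 12.20 atm

12.2 atm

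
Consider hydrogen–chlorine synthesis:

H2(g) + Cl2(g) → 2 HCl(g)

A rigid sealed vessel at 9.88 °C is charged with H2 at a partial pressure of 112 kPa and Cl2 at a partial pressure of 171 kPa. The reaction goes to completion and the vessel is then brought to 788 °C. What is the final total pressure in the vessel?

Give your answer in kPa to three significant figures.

1060 kPa

With V and T fixed, P_i ∝ n_i, so the mole ratios apply directly to partial pressures at 9.88 °C.
P(Cl2) required for 112 kPa of H2 = (1/1) × 112 = 112.0 kPa; available 171 kPa, so H2 is limiting.
P(Cl2) remaining = 171 − (1/1) × 112 = 59.00 kPa
P(gaseous products) = (2)/1 × 112 = 224.0 kPa
P_total at 9.88 °C = 59.00 + 224.0 = 283.0 kPa
Scaling to 788 °C: P = 283.0 × 1061.15/283.03 = 1061 kPa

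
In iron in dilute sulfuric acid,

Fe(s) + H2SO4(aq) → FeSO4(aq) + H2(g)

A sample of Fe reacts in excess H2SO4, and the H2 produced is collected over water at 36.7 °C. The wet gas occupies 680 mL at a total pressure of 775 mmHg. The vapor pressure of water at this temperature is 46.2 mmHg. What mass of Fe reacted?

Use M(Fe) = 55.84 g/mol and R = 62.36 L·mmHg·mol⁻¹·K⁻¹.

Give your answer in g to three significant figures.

1.43 g

P(H2) = 775 − 46.2 = 728.8 mmHg
n(H2) = PV/RT = (728.8 × 0.6800) / (62.36 × 309.85) = 0.02565 mol
n(Fe) = (1/1) × 0.02565 = 0.02565 mol
m(Fe) = 0.02565 × 55.84 = 1.432 g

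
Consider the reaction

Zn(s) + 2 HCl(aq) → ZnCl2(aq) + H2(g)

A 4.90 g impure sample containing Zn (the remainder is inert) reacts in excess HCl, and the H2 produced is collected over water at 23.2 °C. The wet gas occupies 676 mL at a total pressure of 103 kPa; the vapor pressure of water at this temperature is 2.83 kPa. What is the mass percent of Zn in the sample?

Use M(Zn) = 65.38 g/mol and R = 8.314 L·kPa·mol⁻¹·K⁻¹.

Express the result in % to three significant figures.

P(H2) = 103 − 2.83 = 100.2 kPa
n(H2) = PV/RT = (100.2 × 0.6760) / (8.314 × 296.35) = 0.02749 mol
n(Zn) = (1/1) × 0.02749 = 0.02749 mol
m(Zn) = 0.02749 × 65.38 = 1.797 g
%Zn = 1.797 / 4.90 × 100 = 36.67%

36.7 %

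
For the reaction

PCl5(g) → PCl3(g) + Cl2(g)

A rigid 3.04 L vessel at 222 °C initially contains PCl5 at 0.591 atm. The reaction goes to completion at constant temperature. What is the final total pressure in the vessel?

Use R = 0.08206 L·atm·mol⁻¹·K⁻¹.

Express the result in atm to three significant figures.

Since T and V are fixed, P_final/P_initial = n_final/n_initial = 2/1.
P_final = (2/1) × 0.591 = 1.182 atm

1.18 atm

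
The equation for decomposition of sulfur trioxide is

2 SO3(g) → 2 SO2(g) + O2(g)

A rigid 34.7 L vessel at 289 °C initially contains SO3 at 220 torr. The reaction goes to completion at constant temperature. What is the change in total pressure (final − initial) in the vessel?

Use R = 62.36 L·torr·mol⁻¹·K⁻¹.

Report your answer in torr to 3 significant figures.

Since T and V are fixed, P_final/P_initial = n_final/n_initial = 3/2.
P_final = (3/2) × 220 = 330.0 torr; ΔP = 330.0 − 220 = 110.0 torr

110 torr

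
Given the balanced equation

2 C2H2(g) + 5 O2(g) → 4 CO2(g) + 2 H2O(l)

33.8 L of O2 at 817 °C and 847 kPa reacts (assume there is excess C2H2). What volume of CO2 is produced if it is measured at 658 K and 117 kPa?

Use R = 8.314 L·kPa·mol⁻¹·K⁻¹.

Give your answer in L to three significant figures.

n(O2) = PV/RT = (847 × 33.8) / (8.314 × 1090.15) = 3.159 mol
n(CO2) = (4/5) × 3.159 = 2.527 mol
V = nRT/P = 2.527 × 8.314 × 658 / 117 = 118.2 L

118 L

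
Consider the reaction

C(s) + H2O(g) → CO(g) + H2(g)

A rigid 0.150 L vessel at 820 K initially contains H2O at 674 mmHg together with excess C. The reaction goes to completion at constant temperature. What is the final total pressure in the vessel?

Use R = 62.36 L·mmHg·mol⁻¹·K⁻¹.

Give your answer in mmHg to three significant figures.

1350 mmHg

Rigid vessel, constant T ⇒ P scales with total gas moles (1 → 2).
P_final = (2/1) × 674 = 1348 mmHg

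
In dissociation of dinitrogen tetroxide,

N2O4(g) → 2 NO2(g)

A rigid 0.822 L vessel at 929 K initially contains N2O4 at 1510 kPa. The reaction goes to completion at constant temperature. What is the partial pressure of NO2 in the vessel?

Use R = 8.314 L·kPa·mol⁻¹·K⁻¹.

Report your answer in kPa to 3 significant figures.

n(N2O4)₀ = PV/RT = (1510 × 0.822) / (8.314 × 929) = 0.1607 mol
n(NO2) = (2/1) × 0.1607 = 0.3214 mol
P(NO2) = nRT/V = 0.3214 × 8.314 × 929 / 0.822 = 3020 kPa

3020 kPa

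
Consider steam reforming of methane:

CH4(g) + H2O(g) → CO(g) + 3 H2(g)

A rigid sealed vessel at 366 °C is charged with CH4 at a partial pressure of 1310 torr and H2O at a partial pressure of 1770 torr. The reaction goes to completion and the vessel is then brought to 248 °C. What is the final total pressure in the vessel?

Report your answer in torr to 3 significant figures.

4650 torr

At constant V, partial pressures at 366 °C are proportional to moles, so apply stoichiometry directly to pressures.
P(H2O) required for 1310 torr of CH4 = (1/1) × 1310 = 1310 torr; available 1770 torr, so CH4 is limiting.
P(H2O) remaining = 1770 − (1/1) × 1310 = 460.0 torr
P(gaseous products) = (1+3)/1 × 1310 = 5240 torr
P_total at 366 °C = 460.0 + 5240 = 5700 torr
Scaling to 248 °C: P = 5700 × 521.15/639.15 = 4648 torr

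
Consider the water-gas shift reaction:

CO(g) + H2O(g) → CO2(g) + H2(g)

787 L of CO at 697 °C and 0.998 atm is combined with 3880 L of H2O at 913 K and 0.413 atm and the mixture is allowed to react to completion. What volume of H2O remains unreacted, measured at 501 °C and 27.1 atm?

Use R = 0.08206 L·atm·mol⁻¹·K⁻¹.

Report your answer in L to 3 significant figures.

27.0 L

n(CO) = PV/RT = (0.998 × 787) / (0.08206 × 970.15) = 9.866 mol
n(H2O) = PV/RT = (0.413 × 3880) / (0.08206 × 913) = 21.39 mol
For 9.866 mol CO, stoichiometry requires (1/1) × 9.866 = 9.866 mol H2O; 21.39 mol is available, so CO is limiting.
n(H2O) consumed = (1/1) × 9.866 = 9.866 mol; remaining = 21.39 − 9.866 = 11.52 mol
V(H2O) = nRT/P = 11.52 × 0.08206 × 774.15 / 27.1 = 27.00 L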